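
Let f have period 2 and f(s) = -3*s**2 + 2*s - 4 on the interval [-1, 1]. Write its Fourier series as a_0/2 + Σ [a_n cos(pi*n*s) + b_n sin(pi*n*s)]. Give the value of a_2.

-3/pi**2

a_2 = ∫_{-1}^{1} f(s) cos(2*pi*s) ds.
Integrating by parts twice (tabular method), an antiderivative of (-3*s**2 + 2*s - 4) cos(2*pi*s) is -3*s**2*sin(2*pi*s)/(2*pi) + s*sin(2*pi*s)/pi - 3*s*cos(2*pi*s)/(2*pi**2) - 2*sin(2*pi*s)/pi + 3*sin(2*pi*s)/(4*pi**3) + cos(2*pi*s)/(2*pi**2); evaluating from -1 to 1: ∫_{-1}^{1} (-3*s**2 + 2*s - 4) cos(2*pi*s) ds = (-1/pi**2) - (2/pi**2) = -3/pi**2.
Hence a_2 = -3/pi**2.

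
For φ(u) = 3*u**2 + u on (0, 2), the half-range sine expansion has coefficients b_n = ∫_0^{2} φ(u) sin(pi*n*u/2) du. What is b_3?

4*(-8 + 21*pi**2)/(9*pi**3)

b_3 = ∫_0^{2} (3*u**2 + u) sin(3*pi*u/2) du.
Integrating by parts twice (tabular method), an antiderivative of (3*u**2 + u) sin(3*pi*u/2) is -2*u**2*cos(3*pi*u/2)/pi + 8*u*sin(3*pi*u/2)/(3*pi**2) - 2*u*cos(3*pi*u/2)/(3*pi) + 4*sin(3*pi*u/2)/(9*pi**2) + 16*cos(3*pi*u/2)/(9*pi**3); evaluating from 0 to 2: ∫_{0}^{2} (3*u**2 + u) sin(3*pi*u/2) du = (4*(-4 + 21*pi**2)/(9*pi**3)) - (16/(9*pi**3)) = 4*(-8 + 21*pi**2)/(9*pi**3).
Hence b_3 = 4*(-8 + 21*pi**2)/(9*pi**3).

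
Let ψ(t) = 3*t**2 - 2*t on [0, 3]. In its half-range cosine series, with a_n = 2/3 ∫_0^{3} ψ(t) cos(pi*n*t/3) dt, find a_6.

a_6 = 2/3 ∫_0^{3} (3*t**2 - 2*t) cos(2*pi*t) dt.
Integrating by parts twice (tabular method), an antiderivative of (3*t**2 - 2*t) cos(2*pi*t) is 3*t**2*sin(2*pi*t)/(2*pi) - t*sin(2*pi*t)/pi + 3*t*cos(2*pi*t)/(2*pi**2) - 3*sin(2*pi*t)/(4*pi**3) - cos(2*pi*t)/(2*pi**2); evaluating from 0 to 3: ∫_{0}^{3} (3*t**2 - 2*t) cos(2*pi*t) dt = (4/pi**2) - (-1/(2*pi**2)) = 9/(2*pi**2).
Hence a_6 = (2/3)·(9/(2*pi**2)) = 3/pi**2.

3/pi**2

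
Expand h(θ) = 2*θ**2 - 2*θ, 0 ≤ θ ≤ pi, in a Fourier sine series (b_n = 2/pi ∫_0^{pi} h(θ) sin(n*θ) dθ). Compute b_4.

b_4 = 2/pi ∫_0^{pi} (2*θ**2 - 2*θ) sin(4*θ) dθ.
Integrating by parts twice (tabular method), an antiderivative of (2*θ**2 - 2*θ) sin(4*θ) is -θ**2*cos(4*θ)/2 + θ*sin(4*θ)/4 + θ*cos(4*θ)/2 - sin(4*θ)/8 + cos(4*θ)/16; evaluating from 0 to pi: ∫_{0}^{pi} (2*θ**2 - 2*θ) sin(4*θ) dθ = (-pi**2/2 + 1/16 + pi/2) - (1/16) = pi*(1 - pi)/2.
Hence b_4 = (2/pi)·(pi*(1 - pi)/2) = 1 - pi.

1 - pi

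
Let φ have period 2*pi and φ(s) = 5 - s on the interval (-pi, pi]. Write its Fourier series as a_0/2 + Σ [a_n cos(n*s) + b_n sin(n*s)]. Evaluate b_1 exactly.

-2

b_1 = 1/pi ∫_{-pi}^{pi} φ(s) sin(s) ds.
Integrating by parts (boundary term plus one more integral), an antiderivative of (5 - s) sin(s) is s*cos(s) - sin(s) - 5*cos(s); evaluating from -pi to pi: ∫_{-pi}^{pi} (5 - s) sin(s) ds = (5 - pi) - (pi + 5) = -2*pi.
Hence b_1 = (1/pi)·(-2*pi) = -2.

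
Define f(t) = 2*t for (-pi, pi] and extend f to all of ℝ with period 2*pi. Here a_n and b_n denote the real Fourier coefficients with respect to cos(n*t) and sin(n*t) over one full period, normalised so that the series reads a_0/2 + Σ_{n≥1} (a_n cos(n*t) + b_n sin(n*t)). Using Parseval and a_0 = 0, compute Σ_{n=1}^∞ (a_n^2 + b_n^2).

8*pi**2/3

Parseval: a_0^2/2 + Σ_{n≥1} (a_n^2+b_n^2) = 1/pi ∫_{-pi}^{pi} f(t)^2 dt = 8*pi**2/3.
Subtract a_0^2/2 = 0: Σ (a_n^2+b_n^2) = 8*pi**2/3.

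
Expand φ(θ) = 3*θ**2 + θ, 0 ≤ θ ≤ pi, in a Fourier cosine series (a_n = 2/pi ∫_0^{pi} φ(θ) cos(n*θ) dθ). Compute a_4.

3/4

a_4 = 2/pi ∫_0^{pi} (3*θ**2 + θ) cos(4*θ) dθ.
Integrating by parts twice (tabular method), an antiderivative of (3*θ**2 + θ) cos(4*θ) is 3*θ**2*sin(4*θ)/4 + θ*sin(4*θ)/4 + 3*θ*cos(4*θ)/8 - 3*sin(4*θ)/32 + cos(4*θ)/16; evaluating from 0 to pi: ∫_{0}^{pi} (3*θ**2 + θ) cos(4*θ) dθ = (1/16 + 3*pi/8) - (1/16) = 3*pi/8.
Hence a_4 = (2/pi)·(3*pi/8) = 3/4.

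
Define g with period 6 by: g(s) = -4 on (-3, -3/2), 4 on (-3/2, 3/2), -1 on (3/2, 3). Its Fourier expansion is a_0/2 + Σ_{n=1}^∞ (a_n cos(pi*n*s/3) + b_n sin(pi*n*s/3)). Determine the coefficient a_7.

a_7 = 1/3 ∫_{-3}^{3} g(s) cos(7*pi*s/3) ds.
Split the integral at the breakpoints.
Directly, an antiderivative of (-4) cos(7*pi*s/3) is -12*sin(7*pi*s/3)/(7*pi); evaluating from -3 to -3/2: ∫_{-3}^{-3/2} (-4) cos(7*pi*s/3) ds = (-12/(7*pi)) - (0) = -12/(7*pi).
Directly, an antiderivative of (4) cos(7*pi*s/3) is 12*sin(7*pi*s/3)/(7*pi); evaluating from -3/2 to 3/2: ∫_{-3/2}^{3/2} (4) cos(7*pi*s/3) ds = (-12/(7*pi)) - (12/(7*pi)) = -24/(7*pi).
Directly, an antiderivative of (-1) cos(7*pi*s/3) is -3*sin(7*pi*s/3)/(7*pi); evaluating from 3/2 to 3: ∫_{3/2}^{3} (-1) cos(7*pi*s/3) ds = (0) - (3/(7*pi)) = -3/(7*pi).
Summing the pieces and multiplying by (1/3) gives a_7 = -13/(7*pi).

-13/(7*pi)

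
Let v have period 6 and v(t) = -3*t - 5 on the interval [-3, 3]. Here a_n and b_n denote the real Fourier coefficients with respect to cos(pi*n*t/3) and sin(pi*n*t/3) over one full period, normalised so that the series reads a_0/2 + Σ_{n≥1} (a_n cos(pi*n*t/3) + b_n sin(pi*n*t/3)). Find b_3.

-6/pi

b_3 = 1/3 ∫_{-3}^{3} v(t) sin(pi*t) dt.
Integrating by parts (boundary term plus one more integral), an antiderivative of (-3*t - 5) sin(pi*t) is 3*t*cos(pi*t)/pi - 3*sin(pi*t)/pi**2 + 5*cos(pi*t)/pi; evaluating from -3 to 3: ∫_{-3}^{3} (-3*t - 5) sin(pi*t) dt = (-14/pi) - (4/pi) = -18/pi.
Hence b_3 = (1/3)·(-18/pi) = -6/pi.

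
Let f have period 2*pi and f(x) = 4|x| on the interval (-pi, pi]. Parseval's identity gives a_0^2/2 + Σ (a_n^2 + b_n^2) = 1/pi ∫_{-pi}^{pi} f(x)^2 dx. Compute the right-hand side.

32*pi**2/3

1/pi ∫_{-pi}^{pi} f(x)^2 dx = 1/pi · (32*pi**3/3) = 32*pi**2/3.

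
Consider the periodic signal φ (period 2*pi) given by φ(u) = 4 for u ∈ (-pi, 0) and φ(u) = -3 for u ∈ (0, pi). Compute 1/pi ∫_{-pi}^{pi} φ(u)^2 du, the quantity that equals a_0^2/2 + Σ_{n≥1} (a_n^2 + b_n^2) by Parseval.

25

1/pi ∫_{-pi}^{pi} φ(u)^2 du = 1/pi · (25*pi) = 25.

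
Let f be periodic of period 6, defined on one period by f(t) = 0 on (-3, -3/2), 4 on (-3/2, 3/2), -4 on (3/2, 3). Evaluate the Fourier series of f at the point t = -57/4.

t = -57/4 differs from t = -9/4 by -2 full period(s), and the series is 6-periodic.
f is continuous at t = -9/4 with value 0, so the series converges to 0 there.

0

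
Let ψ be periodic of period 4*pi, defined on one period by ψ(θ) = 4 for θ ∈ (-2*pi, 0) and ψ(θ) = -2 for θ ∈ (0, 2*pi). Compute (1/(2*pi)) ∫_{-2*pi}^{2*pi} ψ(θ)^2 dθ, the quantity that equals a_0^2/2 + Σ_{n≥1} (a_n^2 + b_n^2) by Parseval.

20

(1/(2*pi)) ∫_{-2*pi}^{2*pi} ψ(θ)^2 dθ = (1/(2*pi)) · (40*pi) = 20.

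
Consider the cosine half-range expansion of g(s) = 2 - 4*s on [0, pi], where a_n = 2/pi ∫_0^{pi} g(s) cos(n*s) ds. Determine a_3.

16/(9*pi)

a_3 = 2/pi ∫_0^{pi} (2 - 4*s) cos(3*s) ds.
Integrating by parts (boundary term plus one more integral), an antiderivative of (2 - 4*s) cos(3*s) is -4*s*sin(3*s)/3 + 2*sin(3*s)/3 - 4*cos(3*s)/9; evaluating from 0 to pi: ∫_{0}^{pi} (2 - 4*s) cos(3*s) ds = (4/9) - (-4/9) = 8/9.
Hence a_3 = (2/pi)·(8/9) = 16/(9*pi).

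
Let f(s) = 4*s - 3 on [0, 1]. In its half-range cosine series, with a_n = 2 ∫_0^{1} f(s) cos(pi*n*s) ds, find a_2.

0

a_2 = 2 ∫_0^{1} (4*s - 3) cos(2*pi*s) ds.
Integrating by parts (boundary term plus one more integral), an antiderivative of (4*s - 3) cos(2*pi*s) is 2*s*sin(2*pi*s)/pi - 3*sin(2*pi*s)/(2*pi) + cos(2*pi*s)/pi**2; evaluating from 0 to 1: ∫_{0}^{1} (4*s - 3) cos(2*pi*s) ds = (pi**(-2)) - (pi**(-2)) = 0.
Hence a_2 = 2·(0) = 0.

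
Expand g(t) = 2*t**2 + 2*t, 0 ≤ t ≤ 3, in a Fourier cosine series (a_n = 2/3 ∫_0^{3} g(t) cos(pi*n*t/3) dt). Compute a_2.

18/pi**2

a_2 = 2/3 ∫_0^{3} (2*t**2 + 2*t) cos(2*pi*t/3) dt.
Integrating by parts twice (tabular method), an antiderivative of (2*t**2 + 2*t) cos(2*pi*t/3) is 3*t**2*sin(2*pi*t/3)/pi + 3*t*sin(2*pi*t/3)/pi + 9*t*cos(2*pi*t/3)/pi**2 - 27*sin(2*pi*t/3)/(2*pi**3) + 9*cos(2*pi*t/3)/(2*pi**2); evaluating from 0 to 3: ∫_{0}^{3} (2*t**2 + 2*t) cos(2*pi*t/3) dt = (63/(2*pi**2)) - (9/(2*pi**2)) = 27/pi**2.
Hence a_2 = (2/3)·(27/pi**2) = 18/pi**2.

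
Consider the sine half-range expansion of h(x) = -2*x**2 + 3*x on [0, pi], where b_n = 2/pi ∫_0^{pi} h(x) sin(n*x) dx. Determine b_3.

b_3 = 2/pi ∫_0^{pi} (-2*x**2 + 3*x) sin(3*x) dx.
Integrating by parts twice (tabular method), an antiderivative of (-2*x**2 + 3*x) sin(3*x) is 2*x**2*cos(3*x)/3 - 4*x*sin(3*x)/9 - x*cos(3*x) + sin(3*x)/3 - 4*cos(3*x)/27; evaluating from 0 to pi: ∫_{0}^{pi} (-2*x**2 + 3*x) sin(3*x) dx = (-2*pi**2/3 + 4/27 + pi) - (-4/27) = -2*pi**2/3 + 8/27 + pi.
Hence b_3 = (2/pi)·(-2*pi**2/3 + 8/27 + pi) = -4*pi/3 + 16/(27*pi) + 2.

-4*pi/3 + 16/(27*pi) + 2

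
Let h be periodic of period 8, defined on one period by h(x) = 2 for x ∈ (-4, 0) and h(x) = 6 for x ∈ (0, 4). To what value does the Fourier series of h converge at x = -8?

4

x = -8 differs from x = 0 by -1 full period(s), and the series is 8-periodic.
At x = 0 the one-sided limits are h(0^-) = 2 and h(0^+) = 6.
By Dirichlet's theorem the series converges to their average, [(2) + (6)]/2 = 4.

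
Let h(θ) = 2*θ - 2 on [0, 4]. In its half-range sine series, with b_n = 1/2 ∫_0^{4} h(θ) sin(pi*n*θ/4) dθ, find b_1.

8/pi

b_1 = 1/2 ∫_0^{4} (2*θ - 2) sin(pi*θ/4) dθ.
Integrating by parts (boundary term plus one more integral), an antiderivative of (2*θ - 2) sin(pi*θ/4) is -8*θ*cos(pi*θ/4)/pi + 32*sin(pi*θ/4)/pi**2 + 8*cos(pi*θ/4)/pi; evaluating from 0 to 4: ∫_{0}^{4} (2*θ - 2) sin(pi*θ/4) dθ = (24/pi) - (8/pi) = 16/pi.
Hence b_1 = (1/2)·(16/pi) = 8/pi.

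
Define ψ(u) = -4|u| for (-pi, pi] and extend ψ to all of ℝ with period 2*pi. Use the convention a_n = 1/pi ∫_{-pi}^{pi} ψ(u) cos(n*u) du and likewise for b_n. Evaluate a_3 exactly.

16/(9*pi)

a_3 = 1/pi ∫_{-pi}^{pi} ψ(u) cos(3*u) du.
ψ is even and cos(3*u) is even, so the integrand is even and a_3 = 2/pi ∫_0^{pi} ψ(u) cos(3*u) du.
Integrating by parts (boundary term plus one more integral), an antiderivative of (-4*u) cos(3*u) is -4*u*sin(3*u)/3 - 4*cos(3*u)/9; evaluating from 0 to pi: ∫_{0}^{pi} (-4*u) cos(3*u) du = (4/9) - (-4/9) = 8/9.
Hence a_3 = (2/pi)·(8/9) = 16/(9*pi).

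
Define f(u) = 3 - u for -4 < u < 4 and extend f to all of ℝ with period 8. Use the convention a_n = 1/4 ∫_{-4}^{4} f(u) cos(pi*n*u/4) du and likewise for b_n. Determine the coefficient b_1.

-8/pi

b_1 = 1/4 ∫_{-4}^{4} f(u) sin(pi*u/4) du.
Integrating by parts (boundary term plus one more integral), an antiderivative of (3 - u) sin(pi*u/4) is 4*u*cos(pi*u/4)/pi - 16*sin(pi*u/4)/pi**2 - 12*cos(pi*u/4)/pi; evaluating from -4 to 4: ∫_{-4}^{4} (3 - u) sin(pi*u/4) du = (-4/pi) - (28/pi) = -32/pi.
Hence b_1 = (1/4)·(-32/pi) = -8/pi.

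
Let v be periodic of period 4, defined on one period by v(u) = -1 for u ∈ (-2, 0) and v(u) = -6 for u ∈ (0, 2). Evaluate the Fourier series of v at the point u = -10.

-7/2

u = -10 differs from u = -2 by -2 full period(s), and the series is 4-periodic.
At u = -2 the one-sided limits are v(-2^-) = -6 and v(-2^+) = -1.
By Dirichlet's theorem the series converges to their average, [(-6) + (-1)]/2 = -7/2.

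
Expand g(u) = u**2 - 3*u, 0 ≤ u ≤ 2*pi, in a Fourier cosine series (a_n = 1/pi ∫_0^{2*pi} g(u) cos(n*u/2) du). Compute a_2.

4

a_2 = 1/pi ∫_0^{2*pi} (u**2 - 3*u) cos(u) du.
Integrating by parts twice (tabular method), an antiderivative of (u**2 - 3*u) cos(u) is u**2*sin(u) - 3*u*sin(u) + 2*u*cos(u) - 2*sin(u) - 3*cos(u); evaluating from 0 to 2*pi: ∫_{0}^{2*pi} (u**2 - 3*u) cos(u) du = (-3 + 4*pi) - (-3) = 4*pi.
Hence a_2 = (1/pi)·(4*pi) = 4.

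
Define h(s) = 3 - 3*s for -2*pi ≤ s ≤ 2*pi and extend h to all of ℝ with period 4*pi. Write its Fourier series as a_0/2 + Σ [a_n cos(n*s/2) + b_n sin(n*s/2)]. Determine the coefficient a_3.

a_3 = (1/(2*pi)) ∫_{-2*pi}^{2*pi} h(s) cos(3*s/2) ds.
Integrating by parts (boundary term plus one more integral), an antiderivative of (3 - 3*s) cos(3*s/2) is -2*s*sin(3*s/2) + 2*sin(3*s/2) - 4*cos(3*s/2)/3; evaluating from -2*pi to 2*pi: ∫_{-2*pi}^{2*pi} (3 - 3*s) cos(3*s/2) ds = (4/3) - (4/3) = 0.
Hence a_3 = (1/(2*pi))·(0) = 0.

0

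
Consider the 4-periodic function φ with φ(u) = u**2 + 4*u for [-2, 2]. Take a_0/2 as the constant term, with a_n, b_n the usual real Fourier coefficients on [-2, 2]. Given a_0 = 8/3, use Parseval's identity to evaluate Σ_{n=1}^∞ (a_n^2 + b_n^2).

Parseval: a_0^2/2 + Σ_{n≥1} (a_n^2+b_n^2) = 1/2 ∫_{-2}^{2} φ(u)^2 du = 736/15.
Subtract a_0^2/2 = 32/9: Σ (a_n^2+b_n^2) = 2048/45.

2048/45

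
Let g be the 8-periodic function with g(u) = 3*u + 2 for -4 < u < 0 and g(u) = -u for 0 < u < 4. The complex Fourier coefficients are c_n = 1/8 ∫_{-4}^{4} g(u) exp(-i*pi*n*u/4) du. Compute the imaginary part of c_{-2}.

Since g is real-valued, Im(c_{-2}) = -1/8 ∫_{-4}^{4} g(u) sin(-pi*u/2) du = b_{2}/2.
Split the integral at the breakpoints.
Integrating by parts (boundary term plus one more integral), an antiderivative of (3*u + 2) sin(-pi*u/2) is 6*u*cos(pi*u/2)/pi - 12*sin(pi*u/2)/pi**2 + 4*cos(pi*u/2)/pi; evaluating from -4 to 0: ∫_{-4}^{0} (3*u + 2) sin(-pi*u/2) du = (4/pi) - (-20/pi) = 24/pi.
Integrating by parts (boundary term plus one more integral), an antiderivative of (-u) sin(-pi*u/2) is -2*u*cos(pi*u/2)/pi + 4*sin(pi*u/2)/pi**2; evaluating from 0 to 4: ∫_{0}^{4} (-u) sin(-pi*u/2) du = (-8/pi) - (0) = -8/pi.
So ∫_{-4}^{4} g(u) sin(-pi*u/2) du = 16/pi.
Hence Im(c_{-2}) = (-1/8)·(16/pi) = -2/pi.

-2/pi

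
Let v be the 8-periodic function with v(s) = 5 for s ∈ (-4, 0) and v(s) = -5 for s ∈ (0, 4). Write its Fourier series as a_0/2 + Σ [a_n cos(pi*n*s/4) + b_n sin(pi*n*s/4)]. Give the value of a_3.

0

a_3 = 1/4 ∫_{-4}^{4} v(s) cos(3*pi*s/4) ds.
v is odd and cos(3*pi*s/4) is even, so the integrand is odd over a symmetric interval and the integral vanishes.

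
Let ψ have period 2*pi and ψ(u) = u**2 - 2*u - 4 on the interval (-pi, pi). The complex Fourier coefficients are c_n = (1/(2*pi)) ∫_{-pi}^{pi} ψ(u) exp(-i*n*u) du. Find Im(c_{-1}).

-2

Since ψ is real-valued, Im(c_{-1}) = -(1/(2*pi)) ∫_{-pi}^{pi} ψ(u) sin(-u) du = b_{1}/2.
Integrating by parts twice (tabular method), an antiderivative of (u**2 - 2*u - 4) sin(-u) is u**2*cos(u) - 2*u*sin(u) - 2*u*cos(u) + 2*sin(u) - 6*cos(u); evaluating from -pi to pi: ∫_{-pi}^{pi} (u**2 - 2*u - 4) sin(-u) du = (-pi**2 + 6 + 2*pi) - (-pi**2 - 2*pi + 6) = 4*pi.
Hence Im(c_{-1}) = (-1/(2*pi))·(4*pi) = -2.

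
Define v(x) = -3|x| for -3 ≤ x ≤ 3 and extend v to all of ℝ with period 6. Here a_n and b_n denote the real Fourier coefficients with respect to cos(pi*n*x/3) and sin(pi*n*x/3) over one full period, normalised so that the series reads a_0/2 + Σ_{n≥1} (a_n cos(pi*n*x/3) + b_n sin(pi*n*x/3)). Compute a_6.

0

a_6 = 1/3 ∫_{-3}^{3} v(x) cos(2*pi*x) dx.
v is even and cos(2*pi*x) is even, so the integrand is even and a_6 = 2/3 ∫_0^{3} v(x) cos(2*pi*x) dx.
Integrating by parts (boundary term plus one more integral), an antiderivative of (-3*x) cos(2*pi*x) is -3*x*sin(2*pi*x)/(2*pi) - 3*cos(2*pi*x)/(4*pi**2); evaluating from 0 to 3: ∫_{0}^{3} (-3*x) cos(2*pi*x) dx = (-3/(4*pi**2)) - (-3/(4*pi**2)) = 0.
Hence a_6 = (2/3)·(0) = 0.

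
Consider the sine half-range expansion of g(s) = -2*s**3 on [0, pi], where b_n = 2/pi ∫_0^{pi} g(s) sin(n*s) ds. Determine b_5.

24/125 - 4*pi**2/5

b_5 = 2/pi ∫_0^{pi} (-2*s**3) sin(5*s) ds.
Integrating by parts three times (tabular method), an antiderivative of (-2*s**3) sin(5*s) is 2*s**3*cos(5*s)/5 - 6*s**2*sin(5*s)/25 - 12*s*cos(5*s)/125 + 12*sin(5*s)/625; evaluating from 0 to pi: ∫_{0}^{pi} (-2*s**3) sin(5*s) ds = (2*pi*(6 - 25*pi**2)/125) - (0) = 2*pi*(6 - 25*pi**2)/125.
Hence b_5 = (2/pi)·(2*pi*(6 - 25*pi**2)/125) = 24/125 - 4*pi**2/5.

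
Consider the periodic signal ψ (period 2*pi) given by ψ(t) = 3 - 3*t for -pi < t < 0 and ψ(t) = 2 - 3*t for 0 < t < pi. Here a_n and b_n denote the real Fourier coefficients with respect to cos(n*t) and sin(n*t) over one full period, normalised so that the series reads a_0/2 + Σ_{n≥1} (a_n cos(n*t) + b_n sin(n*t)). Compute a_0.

a_0 = 1/pi ∫_{-pi}^{pi} ψ(t) dt = 1/pi · (5*pi) = 5.

5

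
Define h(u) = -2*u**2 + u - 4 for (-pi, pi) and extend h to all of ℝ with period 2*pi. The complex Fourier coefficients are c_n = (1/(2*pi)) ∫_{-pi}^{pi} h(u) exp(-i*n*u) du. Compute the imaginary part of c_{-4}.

-1/4

Since h is real-valued, Im(c_{-4}) = -(1/(2*pi)) ∫_{-pi}^{pi} h(u) sin(-4*u) du = b_{4}/2.
Integrating by parts twice (tabular method), an antiderivative of (-2*u**2 + u - 4) sin(-4*u) is -u**2*cos(4*u)/2 + u*sin(4*u)/4 + u*cos(4*u)/4 - sin(4*u)/16 - 15*cos(4*u)/16; evaluating from -pi to pi: ∫_{-pi}^{pi} (-2*u**2 + u - 4) sin(-4*u) du = (-pi**2/2 - 15/16 + pi/4) - (-pi**2/2 - 15/16 - pi/4) = pi/2.
Hence Im(c_{-4}) = (-1/(2*pi))·(pi/2) = -1/4.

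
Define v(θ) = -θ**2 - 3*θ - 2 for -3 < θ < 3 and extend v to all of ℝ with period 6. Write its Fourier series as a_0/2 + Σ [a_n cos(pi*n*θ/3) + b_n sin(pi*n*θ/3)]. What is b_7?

b_7 = 1/3 ∫_{-3}^{3} v(θ) sin(7*pi*θ/3) dθ.
Integrating by parts twice (tabular method), an antiderivative of (-θ**2 - 3*θ - 2) sin(7*pi*θ/3) is 3*θ**2*cos(7*pi*θ/3)/(7*pi) - 18*θ*sin(7*pi*θ/3)/(49*pi**2) + 9*θ*cos(7*pi*θ/3)/(7*pi) - 27*sin(7*pi*θ/3)/(49*pi**2) - 54*cos(7*pi*θ/3)/(343*pi**3) + 6*cos(7*pi*θ/3)/(7*pi); evaluating from -3 to 3: ∫_{-3}^{3} (-θ**2 - 3*θ - 2) sin(7*pi*θ/3) dθ = (6*(9 - 490*pi**2)/(343*pi**3)) - (6*(9 - 49*pi**2)/(343*pi**3)) = -54/(7*pi).
Hence b_7 = (1/3)·(-54/(7*pi)) = -18/(7*pi).

-18/(7*pi)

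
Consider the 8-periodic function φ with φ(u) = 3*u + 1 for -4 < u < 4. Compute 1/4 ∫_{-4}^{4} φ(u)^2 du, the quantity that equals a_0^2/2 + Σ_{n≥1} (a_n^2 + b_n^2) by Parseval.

1/4 ∫_{-4}^{4} φ(u)^2 du = 1/4 · (392) = 98.

98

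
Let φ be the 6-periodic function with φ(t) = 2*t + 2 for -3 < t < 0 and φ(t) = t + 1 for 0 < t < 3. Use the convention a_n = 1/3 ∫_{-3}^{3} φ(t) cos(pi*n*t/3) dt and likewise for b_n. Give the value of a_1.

a_1 = 1/3 ∫_{-3}^{3} φ(t) cos(pi*t/3) dt.
Split the integral at the breakpoints.
Integrating by parts (boundary term plus one more integral), an antiderivative of (2*t + 2) cos(pi*t/3) is 6*t*sin(pi*t/3)/pi + 6*sin(pi*t/3)/pi + 18*cos(pi*t/3)/pi**2; evaluating from -3 to 0: ∫_{-3}^{0} (2*t + 2) cos(pi*t/3) dt = (18/pi**2) - (-18/pi**2) = 36/pi**2.
Integrating by parts (boundary term plus one more integral), an antiderivative of (t + 1) cos(pi*t/3) is 3*t*sin(pi*t/3)/pi + 3*sin(pi*t/3)/pi + 9*cos(pi*t/3)/pi**2; evaluating from 0 to 3: ∫_{0}^{3} (t + 1) cos(pi*t/3) dt = (-9/pi**2) - (9/pi**2) = -18/pi**2.
Summing the pieces and multiplying by (1/3) gives a_1 = 6/pi**2.

6/pi**2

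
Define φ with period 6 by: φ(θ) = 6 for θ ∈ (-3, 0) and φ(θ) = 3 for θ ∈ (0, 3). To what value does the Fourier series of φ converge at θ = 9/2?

θ = 9/2 differs from θ = -3/2 by 1 full period(s), and the series is 6-periodic.
φ is continuous at θ = -3/2 with value 6, so the series converges to 6 there.

6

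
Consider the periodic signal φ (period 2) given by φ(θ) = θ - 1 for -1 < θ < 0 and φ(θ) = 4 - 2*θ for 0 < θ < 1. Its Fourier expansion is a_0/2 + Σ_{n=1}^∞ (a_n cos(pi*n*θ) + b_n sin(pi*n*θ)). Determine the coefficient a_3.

a_3 = ∫_{-1}^{1} φ(θ) cos(3*pi*θ) dθ.
Split the integral at the breakpoints.
Integrating by parts (boundary term plus one more integral), an antiderivative of (θ - 1) cos(3*pi*θ) is θ*sin(3*pi*θ)/(3*pi) - sin(3*pi*θ)/(3*pi) + cos(3*pi*θ)/(9*pi**2); evaluating from -1 to 0: ∫_{-1}^{0} (θ - 1) cos(3*pi*θ) dθ = (1/(9*pi**2)) - (-1/(9*pi**2)) = 2/(9*pi**2).
Integrating by parts (boundary term plus one more integral), an antiderivative of (4 - 2*θ) cos(3*pi*θ) is -2*θ*sin(3*pi*θ)/(3*pi) + 4*sin(3*pi*θ)/(3*pi) - 2*cos(3*pi*θ)/(9*pi**2); evaluating from 0 to 1: ∫_{0}^{1} (4 - 2*θ) cos(3*pi*θ) dθ = (2/(9*pi**2)) - (-2/(9*pi**2)) = 4/(9*pi**2).
Summing the pieces gives a_3 = 2/(3*pi**2).

2/(3*pi**2)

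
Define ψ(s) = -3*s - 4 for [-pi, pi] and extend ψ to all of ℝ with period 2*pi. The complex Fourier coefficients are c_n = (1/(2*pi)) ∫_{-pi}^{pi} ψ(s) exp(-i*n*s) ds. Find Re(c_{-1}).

Since ψ is real-valued, Re(c_{-1}) = (1/(2*pi)) ∫_{-pi}^{pi} ψ(s) cos(-s) ds = a_{1}/2.
Integrating by parts (boundary term plus one more integral), an antiderivative of (-3*s - 4) cos(-s) is -3*s*sin(s) - 4*sin(s) - 3*cos(s); evaluating from -pi to pi: ∫_{-pi}^{pi} (-3*s - 4) cos(-s) ds = (3) - (3) = 0.
Hence Re(c_{-1}) = (1/(2*pi))·(0) = 0.

0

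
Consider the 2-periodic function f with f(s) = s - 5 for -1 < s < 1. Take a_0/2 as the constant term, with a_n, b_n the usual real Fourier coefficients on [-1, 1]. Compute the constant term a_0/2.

-5

a_0 = ∫_{-1}^{1} f(s) ds = -10.
So the constant term a_0/2 = -5.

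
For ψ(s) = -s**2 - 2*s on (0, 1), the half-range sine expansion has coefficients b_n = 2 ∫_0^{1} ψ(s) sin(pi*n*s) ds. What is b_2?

b_2 = 2 ∫_0^{1} (-s**2 - 2*s) sin(2*pi*s) ds.
Integrating by parts twice (tabular method), an antiderivative of (-s**2 - 2*s) sin(2*pi*s) is s**2*cos(2*pi*s)/(2*pi) - s*sin(2*pi*s)/(2*pi**2) + s*cos(2*pi*s)/pi - sin(2*pi*s)/(2*pi**2) - cos(2*pi*s)/(4*pi**3); evaluating from 0 to 1: ∫_{0}^{1} (-s**2 - 2*s) sin(2*pi*s) ds = ((-1 + 6*pi**2)/(4*pi**3)) - (-1/(4*pi**3)) = 3/(2*pi).
Hence b_2 = 2·(3/(2*pi)) = 3/pi.

3/pi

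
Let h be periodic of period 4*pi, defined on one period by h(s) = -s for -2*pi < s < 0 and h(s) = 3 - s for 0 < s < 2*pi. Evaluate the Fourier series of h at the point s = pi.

3 - pi

h is continuous at s = pi with value 3 - pi, so the series converges to 3 - pi there.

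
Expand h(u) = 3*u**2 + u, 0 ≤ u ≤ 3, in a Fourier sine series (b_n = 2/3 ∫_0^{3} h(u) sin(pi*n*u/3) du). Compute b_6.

b_6 = 2/3 ∫_0^{3} (3*u**2 + u) sin(2*pi*u) du.
Integrating by parts twice (tabular method), an antiderivative of (3*u**2 + u) sin(2*pi*u) is -3*u**2*cos(2*pi*u)/(2*pi) + 3*u*sin(2*pi*u)/(2*pi**2) - u*cos(2*pi*u)/(2*pi) + sin(2*pi*u)/(4*pi**2) + 3*cos(2*pi*u)/(4*pi**3); evaluating from 0 to 3: ∫_{0}^{3} (3*u**2 + u) sin(2*pi*u) du = (-15/pi + 3/(4*pi**3)) - (3/(4*pi**3)) = -15/pi.
Hence b_6 = (2/3)·(-15/pi) = -10/pi.

-10/pi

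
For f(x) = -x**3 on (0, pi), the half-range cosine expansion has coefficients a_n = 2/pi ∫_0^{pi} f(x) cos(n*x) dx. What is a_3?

2*(-4 + 9*pi**2)/(27*pi)

a_3 = 2/pi ∫_0^{pi} (-x**3) cos(3*x) dx.
Integrating by parts three times (tabular method), an antiderivative of (-x**3) cos(3*x) is -x**3*sin(3*x)/3 - x**2*cos(3*x)/3 + 2*x*sin(3*x)/9 + 2*cos(3*x)/27; evaluating from 0 to pi: ∫_{0}^{pi} (-x**3) cos(3*x) dx = (-2/27 + pi**2/3) - (2/27) = -4/27 + pi**2/3.
Hence a_3 = (2/pi)·(-4/27 + pi**2/3) = 2*(-4 + 9*pi**2)/(27*pi).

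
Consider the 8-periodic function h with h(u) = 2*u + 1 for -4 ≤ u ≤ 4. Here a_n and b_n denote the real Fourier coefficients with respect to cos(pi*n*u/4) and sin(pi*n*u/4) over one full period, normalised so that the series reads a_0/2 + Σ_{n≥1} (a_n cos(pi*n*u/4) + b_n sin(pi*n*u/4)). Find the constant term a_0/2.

1

a_0 = 1/4 ∫_{-4}^{4} h(u) du = 1/4 · (8) = 2.
So the constant term a_0/2 = 1.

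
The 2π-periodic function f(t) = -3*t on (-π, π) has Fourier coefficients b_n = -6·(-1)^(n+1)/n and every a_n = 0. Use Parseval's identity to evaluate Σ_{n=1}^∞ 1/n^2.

pi**2/6

Parseval: Σ b_n^2 = (1/π) ∫_{-π}^{π} f(t)^2 dt = 6*pi**2.
Σ b_n^2 = Σ 36/n^2, so Σ 1/n^2 = (6*pi**2)/36 = pi**2/6.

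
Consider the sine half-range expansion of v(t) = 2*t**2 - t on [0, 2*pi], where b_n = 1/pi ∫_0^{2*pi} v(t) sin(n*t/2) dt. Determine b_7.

b_7 = 1/pi ∫_0^{2*pi} (2*t**2 - t) sin(7*t/2) dt.
Integrating by parts twice (tabular method), an antiderivative of (2*t**2 - t) sin(7*t/2) is -4*t**2*cos(7*t/2)/7 + 16*t*sin(7*t/2)/49 + 2*t*cos(7*t/2)/7 - 4*sin(7*t/2)/49 + 32*cos(7*t/2)/343; evaluating from 0 to 2*pi: ∫_{0}^{2*pi} (2*t**2 - t) sin(7*t/2) dt = (-4*pi/7 - 32/343 + 16*pi**2/7) - (32/343) = -4*pi/7 - 64/343 + 16*pi**2/7.
Hence b_7 = (1/pi)·(-4*pi/7 - 64/343 + 16*pi**2/7) = 4*(-49*pi - 16 + 196*pi**2)/(343*pi).

4*(-49*pi - 16 + 196*pi**2)/(343*pi)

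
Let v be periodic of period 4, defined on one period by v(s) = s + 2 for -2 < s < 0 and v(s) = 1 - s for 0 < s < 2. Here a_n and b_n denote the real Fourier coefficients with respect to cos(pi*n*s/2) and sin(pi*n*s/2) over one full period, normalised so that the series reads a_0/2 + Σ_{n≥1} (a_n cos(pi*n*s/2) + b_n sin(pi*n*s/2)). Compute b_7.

-2/(7*pi)

b_7 = 1/2 ∫_{-2}^{2} v(s) sin(7*pi*s/2) ds.
Split the integral at the breakpoints.
Integrating by parts (boundary term plus one more integral), an antiderivative of (s + 2) sin(7*pi*s/2) is -2*s*cos(7*pi*s/2)/(7*pi) + 4*sin(7*pi*s/2)/(49*pi**2) - 4*cos(7*pi*s/2)/(7*pi); evaluating from -2 to 0: ∫_{-2}^{0} (s + 2) sin(7*pi*s/2) ds = (-4/(7*pi)) - (0) = -4/(7*pi).
Integrating by parts (boundary term plus one more integral), an antiderivative of (1 - s) sin(7*pi*s/2) is 2*s*cos(7*pi*s/2)/(7*pi) - 4*sin(7*pi*s/2)/(49*pi**2) - 2*cos(7*pi*s/2)/(7*pi); evaluating from 0 to 2: ∫_{0}^{2} (1 - s) sin(7*pi*s/2) ds = (-2/(7*pi)) - (-2/(7*pi)) = 0.
Summing the pieces and multiplying by (1/2) gives b_7 = -2/(7*pi).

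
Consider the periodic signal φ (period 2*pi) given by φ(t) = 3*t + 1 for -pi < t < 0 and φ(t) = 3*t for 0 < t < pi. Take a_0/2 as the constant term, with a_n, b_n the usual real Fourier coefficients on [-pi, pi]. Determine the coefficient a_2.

0

a_2 = 1/pi ∫_{-pi}^{pi} φ(t) cos(2*t) dt.
Split the integral at the breakpoints.
Integrating by parts (boundary term plus one more integral), an antiderivative of (3*t + 1) cos(2*t) is 3*t*sin(2*t)/2 + sin(2*t)/2 + 3*cos(2*t)/4; evaluating from -pi to 0: ∫_{-pi}^{0} (3*t + 1) cos(2*t) dt = (3/4) - (3/4) = 0.
Integrating by parts (boundary term plus one more integral), an antiderivative of (3*t) cos(2*t) is 3*t*sin(2*t)/2 + 3*cos(2*t)/4; evaluating from 0 to pi: ∫_{0}^{pi} (3*t) cos(2*t) dt = (3/4) - (3/4) = 0.
Summing the pieces and multiplying by (1/pi) gives a_2 = 0.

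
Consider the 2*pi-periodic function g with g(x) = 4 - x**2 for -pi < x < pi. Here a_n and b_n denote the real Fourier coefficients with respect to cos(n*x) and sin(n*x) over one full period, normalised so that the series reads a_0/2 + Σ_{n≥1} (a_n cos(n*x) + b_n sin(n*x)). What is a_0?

8 - 2*pi**2/3

a_0 = 1/pi ∫_{-pi}^{pi} g(x) dx = 1/pi · (2*pi*(12 - pi**2)/3) = 8 - 2*pi**2/3.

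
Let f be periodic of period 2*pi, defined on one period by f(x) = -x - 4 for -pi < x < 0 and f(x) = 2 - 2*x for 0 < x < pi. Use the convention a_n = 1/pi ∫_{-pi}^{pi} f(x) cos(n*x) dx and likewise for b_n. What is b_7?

b_7 = 1/pi ∫_{-pi}^{pi} f(x) sin(7*x) dx.
Split the integral at the breakpoints.
Integrating by parts (boundary term plus one more integral), an antiderivative of (-x - 4) sin(7*x) is x*cos(7*x)/7 - sin(7*x)/49 + 4*cos(7*x)/7; evaluating from -pi to 0: ∫_{-pi}^{0} (-x - 4) sin(7*x) dx = (4/7) - (-4/7 + pi/7) = 8/7 - pi/7.
Integrating by parts (boundary term plus one more integral), an antiderivative of (2 - 2*x) sin(7*x) is 2*x*cos(7*x)/7 - 2*sin(7*x)/49 - 2*cos(7*x)/7; evaluating from 0 to pi: ∫_{0}^{pi} (2 - 2*x) sin(7*x) dx = (2/7 - 2*pi/7) - (-2/7) = 4/7 - 2*pi/7.
Summing the pieces and multiplying by (1/pi) gives b_7 = 3*(4 - pi)/(7*pi).

3*(4 - pi)/(7*pi)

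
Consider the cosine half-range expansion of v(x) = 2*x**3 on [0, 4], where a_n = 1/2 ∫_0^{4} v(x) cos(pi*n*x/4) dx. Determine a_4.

48/pi**2

a_4 = 1/2 ∫_0^{4} (2*x**3) cos(pi*x) dx.
Integrating by parts three times (tabular method), an antiderivative of (2*x**3) cos(pi*x) is 2*x**3*sin(pi*x)/pi + 6*x**2*cos(pi*x)/pi**2 - 12*x*sin(pi*x)/pi**3 - 12*cos(pi*x)/pi**4; evaluating from 0 to 4: ∫_{0}^{4} (2*x**3) cos(pi*x) dx = (12*(-1 + 8*pi**2)/pi**4) - (-12/pi**4) = 96/pi**2.
Hence a_4 = (1/2)·(96/pi**2) = 48/pi**2.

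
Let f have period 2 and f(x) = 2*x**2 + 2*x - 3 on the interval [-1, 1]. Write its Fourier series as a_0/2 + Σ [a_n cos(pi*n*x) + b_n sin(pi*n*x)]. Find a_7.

-8/(49*pi**2)

a_7 = ∫_{-1}^{1} f(x) cos(7*pi*x) dx.
Integrating by parts twice (tabular method), an antiderivative of (2*x**2 + 2*x - 3) cos(7*pi*x) is 2*x**2*sin(7*pi*x)/(7*pi) + 2*x*sin(7*pi*x)/(7*pi) + 4*x*cos(7*pi*x)/(49*pi**2) - 3*sin(7*pi*x)/(7*pi) - 4*sin(7*pi*x)/(343*pi**3) + 2*cos(7*pi*x)/(49*pi**2); evaluating from -1 to 1: ∫_{-1}^{1} (2*x**2 + 2*x - 3) cos(7*pi*x) dx = (-6/(49*pi**2)) - (2/(49*pi**2)) = -8/(49*pi**2).
Hence a_7 = -8/(49*pi**2).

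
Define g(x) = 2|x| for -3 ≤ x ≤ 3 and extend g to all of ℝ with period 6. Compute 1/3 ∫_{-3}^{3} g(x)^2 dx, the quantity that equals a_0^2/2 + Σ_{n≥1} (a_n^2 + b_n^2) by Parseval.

24

1/3 ∫_{-3}^{3} g(x)^2 dx = 1/3 · (72) = 24.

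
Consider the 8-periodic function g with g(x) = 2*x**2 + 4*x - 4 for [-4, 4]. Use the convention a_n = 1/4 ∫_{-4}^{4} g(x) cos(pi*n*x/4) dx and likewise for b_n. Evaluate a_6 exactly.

32/(9*pi**2)

a_6 = 1/4 ∫_{-4}^{4} g(x) cos(3*pi*x/2) dx.
Integrating by parts twice (tabular method), an antiderivative of (2*x**2 + 4*x - 4) cos(3*pi*x/2) is 4*x**2*sin(3*pi*x/2)/(3*pi) + 8*x*sin(3*pi*x/2)/(3*pi) + 16*x*cos(3*pi*x/2)/(9*pi**2) - 8*sin(3*pi*x/2)/(3*pi) - 32*sin(3*pi*x/2)/(27*pi**3) + 16*cos(3*pi*x/2)/(9*pi**2); evaluating from -4 to 4: ∫_{-4}^{4} (2*x**2 + 4*x - 4) cos(3*pi*x/2) dx = (80/(9*pi**2)) - (-16/(3*pi**2)) = 128/(9*pi**2).
Hence a_6 = (1/4)·(128/(9*pi**2)) = 32/(9*pi**2).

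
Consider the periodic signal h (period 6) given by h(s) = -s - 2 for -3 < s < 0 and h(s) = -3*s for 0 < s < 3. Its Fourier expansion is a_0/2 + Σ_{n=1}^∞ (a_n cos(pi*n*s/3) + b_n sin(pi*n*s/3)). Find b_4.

b_4 = 1/3 ∫_{-3}^{3} h(s) sin(4*pi*s/3) ds.
Split the integral at the breakpoints.
Integrating by parts (boundary term plus one more integral), an antiderivative of (-s - 2) sin(4*pi*s/3) is 3*s*cos(4*pi*s/3)/(4*pi) - 9*sin(4*pi*s/3)/(16*pi**2) + 3*cos(4*pi*s/3)/(2*pi); evaluating from -3 to 0: ∫_{-3}^{0} (-s - 2) sin(4*pi*s/3) ds = (3/(2*pi)) - (-3/(4*pi)) = 9/(4*pi).
Integrating by parts (boundary term plus one more integral), an antiderivative of (-3*s) sin(4*pi*s/3) is 9*s*cos(4*pi*s/3)/(4*pi) - 27*sin(4*pi*s/3)/(16*pi**2); evaluating from 0 to 3: ∫_{0}^{3} (-3*s) sin(4*pi*s/3) ds = (27/(4*pi)) - (0) = 27/(4*pi).
Summing the pieces and multiplying by (1/3) gives b_4 = 3/pi.

3/pi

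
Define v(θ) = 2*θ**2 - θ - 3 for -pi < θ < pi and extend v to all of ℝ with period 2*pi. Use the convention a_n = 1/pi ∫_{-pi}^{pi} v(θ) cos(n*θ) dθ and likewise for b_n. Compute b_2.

b_2 = 1/pi ∫_{-pi}^{pi} v(θ) sin(2*θ) dθ.
Integrating by parts twice (tabular method), an antiderivative of (2*θ**2 - θ - 3) sin(2*θ) is -θ**2*cos(2*θ) + θ*sin(2*θ) + θ*cos(2*θ)/2 - sin(2*θ)/4 + 2*cos(2*θ); evaluating from -pi to pi: ∫_{-pi}^{pi} (2*θ**2 - θ - 3) sin(2*θ) dθ = (-pi**2 + pi/2 + 2) - (-pi**2 - pi/2 + 2) = pi.
Hence b_2 = (1/pi)·(pi) = 1.

1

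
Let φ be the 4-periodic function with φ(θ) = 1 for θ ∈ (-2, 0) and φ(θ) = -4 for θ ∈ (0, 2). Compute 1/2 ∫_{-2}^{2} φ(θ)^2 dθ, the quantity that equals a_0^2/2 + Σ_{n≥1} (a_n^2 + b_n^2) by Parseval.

1/2 ∫_{-2}^{2} φ(θ)^2 dθ = 1/2 · (34) = 17.

17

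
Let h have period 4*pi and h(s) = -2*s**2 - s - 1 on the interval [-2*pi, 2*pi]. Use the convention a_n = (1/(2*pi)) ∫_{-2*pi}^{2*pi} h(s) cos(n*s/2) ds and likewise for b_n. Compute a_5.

a_5 = (1/(2*pi)) ∫_{-2*pi}^{2*pi} h(s) cos(5*s/2) ds.
Integrating by parts twice (tabular method), an antiderivative of (-2*s**2 - s - 1) cos(5*s/2) is -4*s**2*sin(5*s/2)/5 - 2*s*sin(5*s/2)/5 - 16*s*cos(5*s/2)/25 - 18*sin(5*s/2)/125 - 4*cos(5*s/2)/25; evaluating from -2*pi to 2*pi: ∫_{-2*pi}^{2*pi} (-2*s**2 - s - 1) cos(5*s/2) ds = (4/25 + 32*pi/25) - (4/25 - 32*pi/25) = 64*pi/25.
Hence a_5 = (1/(2*pi))·(64*pi/25) = 32/25.

32/25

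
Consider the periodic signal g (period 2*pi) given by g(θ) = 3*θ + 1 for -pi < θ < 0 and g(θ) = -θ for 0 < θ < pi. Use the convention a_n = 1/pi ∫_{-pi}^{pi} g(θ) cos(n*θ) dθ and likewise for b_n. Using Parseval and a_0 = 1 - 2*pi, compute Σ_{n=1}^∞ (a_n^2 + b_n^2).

Parseval: a_0^2/2 + Σ_{n≥1} (a_n^2+b_n^2) = 1/pi ∫_{-pi}^{pi} g(θ)^2 dθ = -3*pi + 1 + 10*pi**2/3.
Subtract a_0^2/2 = (1 - 2*pi)**2/2: Σ (a_n^2+b_n^2) = -pi + 1/2 + 4*pi**2/3.

-pi + 1/2 + 4*pi**2/3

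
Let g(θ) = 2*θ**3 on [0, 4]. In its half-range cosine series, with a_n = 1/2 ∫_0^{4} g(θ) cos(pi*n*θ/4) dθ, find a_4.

a_4 = 1/2 ∫_0^{4} (2*θ**3) cos(pi*θ) dθ.
Integrating by parts three times (tabular method), an antiderivative of (2*θ**3) cos(pi*θ) is 2*θ**3*sin(pi*θ)/pi + 6*θ**2*cos(pi*θ)/pi**2 - 12*θ*sin(pi*θ)/pi**3 - 12*cos(pi*θ)/pi**4; evaluating from 0 to 4: ∫_{0}^{4} (2*θ**3) cos(pi*θ) dθ = (12*(-1 + 8*pi**2)/pi**4) - (-12/pi**4) = 96/pi**2.
Hence a_4 = (1/2)·(96/pi**2) = 48/pi**2.

48/pi**2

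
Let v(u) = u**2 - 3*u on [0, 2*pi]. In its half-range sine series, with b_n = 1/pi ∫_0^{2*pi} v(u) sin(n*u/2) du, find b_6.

2 - 4*pi/3

b_6 = 1/pi ∫_0^{2*pi} (u**2 - 3*u) sin(3*u) du.
Integrating by parts twice (tabular method), an antiderivative of (u**2 - 3*u) sin(3*u) is -u**2*cos(3*u)/3 + 2*u*sin(3*u)/9 + u*cos(3*u) - sin(3*u)/3 + 2*cos(3*u)/27; evaluating from 0 to 2*pi: ∫_{0}^{2*pi} (u**2 - 3*u) sin(3*u) du = (-4*pi**2/3 + 2/27 + 2*pi) - (2/27) = 2*pi*(3 - 2*pi)/3.
Hence b_6 = (1/pi)·(2*pi*(3 - 2*pi)/3) = 2 - 4*pi/3.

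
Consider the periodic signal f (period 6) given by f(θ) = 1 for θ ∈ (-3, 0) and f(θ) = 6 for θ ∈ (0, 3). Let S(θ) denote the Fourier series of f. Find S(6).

θ = 6 differs from θ = 0 by 1 full period(s), and the series is 6-periodic.
At θ = 0 the one-sided limits are f(0^-) = 1 and f(0^+) = 6.
By Dirichlet's theorem the series converges to their average, [(1) + (6)]/2 = 7/2.

7/2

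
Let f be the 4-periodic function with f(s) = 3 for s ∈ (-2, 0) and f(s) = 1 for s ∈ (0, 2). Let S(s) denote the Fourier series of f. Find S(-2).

2

At s = -2 the one-sided limits are f(-2^-) = 1 and f(-2^+) = 3.
By Dirichlet's theorem the series converges to their average, [(1) + (3)]/2 = 2.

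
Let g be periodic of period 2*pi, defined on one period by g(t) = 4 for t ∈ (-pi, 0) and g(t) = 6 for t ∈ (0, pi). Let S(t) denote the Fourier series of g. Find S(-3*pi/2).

6

t = -3*pi/2 differs from t = pi/2 by -1 full period(s), and the series is 2*pi-periodic.
g is continuous at t = pi/2 with value 6, so the series converges to 6 there.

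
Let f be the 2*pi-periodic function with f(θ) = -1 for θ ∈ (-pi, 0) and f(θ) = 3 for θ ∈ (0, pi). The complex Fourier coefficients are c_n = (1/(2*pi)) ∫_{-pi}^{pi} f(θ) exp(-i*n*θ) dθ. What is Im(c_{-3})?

4/(3*pi)

Since f is real-valued, Im(c_{-3}) = -(1/(2*pi)) ∫_{-pi}^{pi} f(θ) sin(-3*θ) dθ = b_{3}/2.
Split the integral at the breakpoints.
Directly, an antiderivative of (-1) sin(-3*θ) is -cos(3*θ)/3; evaluating from -pi to 0: ∫_{-pi}^{0} (-1) sin(-3*θ) dθ = (-1/3) - (1/3) = -2/3.
Directly, an antiderivative of (3) sin(-3*θ) is cos(3*θ); evaluating from 0 to pi: ∫_{0}^{pi} (3) sin(-3*θ) dθ = (-1) - (1) = -2.
So ∫_{-pi}^{pi} f(θ) sin(-3*θ) dθ = -8/3.
Hence Im(c_{-3}) = (-1/(2*pi))·(-8/3) = 4/(3*pi).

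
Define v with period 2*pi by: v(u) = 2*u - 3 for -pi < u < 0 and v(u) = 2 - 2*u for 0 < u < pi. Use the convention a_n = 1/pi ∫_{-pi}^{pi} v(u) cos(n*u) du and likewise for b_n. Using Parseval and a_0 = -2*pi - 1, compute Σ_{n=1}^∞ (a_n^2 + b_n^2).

Parseval: a_0^2/2 + Σ_{n≥1} (a_n^2+b_n^2) = 1/pi ∫_{-pi}^{pi} v(u)^2 du = 2*pi + 13 + 8*pi**2/3.
Subtract a_0^2/2 = (1 + 2*pi)**2/2: Σ (a_n^2+b_n^2) = 2*pi**2/3 + 25/2.

2*pi**2/3 + 25/2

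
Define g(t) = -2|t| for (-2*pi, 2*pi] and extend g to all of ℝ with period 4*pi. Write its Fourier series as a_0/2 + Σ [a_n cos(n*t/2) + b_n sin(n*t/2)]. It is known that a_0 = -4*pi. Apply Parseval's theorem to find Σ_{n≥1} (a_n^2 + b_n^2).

Parseval: a_0^2/2 + Σ_{n≥1} (a_n^2+b_n^2) = (1/(2*pi)) ∫_{-2*pi}^{2*pi} g(t)^2 dt = 32*pi**2/3.
Subtract a_0^2/2 = 8*pi**2: Σ (a_n^2+b_n^2) = 8*pi**2/3.

8*pi**2/3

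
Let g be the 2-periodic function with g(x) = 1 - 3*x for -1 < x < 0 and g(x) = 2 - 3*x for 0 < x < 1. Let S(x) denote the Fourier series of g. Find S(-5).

3/2

x = -5 differs from x = -1 by -2 full period(s), and the series is 2-periodic.
At x = -1 the one-sided limits are g(-1^-) = -1 and g(-1^+) = 4.
By Dirichlet's theorem the series converges to their average, [(-1) + (4)]/2 = 3/2.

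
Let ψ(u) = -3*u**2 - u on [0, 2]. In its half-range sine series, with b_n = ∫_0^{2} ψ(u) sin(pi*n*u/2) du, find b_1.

b_1 = ∫_0^{2} (-3*u**2 - u) sin(pi*u/2) du.
Integrating by parts twice (tabular method), an antiderivative of (-3*u**2 - u) sin(pi*u/2) is 6*u**2*cos(pi*u/2)/pi - 24*u*sin(pi*u/2)/pi**2 + 2*u*cos(pi*u/2)/pi - 4*sin(pi*u/2)/pi**2 - 48*cos(pi*u/2)/pi**3; evaluating from 0 to 2: ∫_{0}^{2} (-3*u**2 - u) sin(pi*u/2) du = (-28/pi + 48/pi**3) - (-48/pi**3) = -28/pi + 96/pi**3.
Hence b_1 = -28/pi + 96/pi**3.

-28/pi + 96/pi**3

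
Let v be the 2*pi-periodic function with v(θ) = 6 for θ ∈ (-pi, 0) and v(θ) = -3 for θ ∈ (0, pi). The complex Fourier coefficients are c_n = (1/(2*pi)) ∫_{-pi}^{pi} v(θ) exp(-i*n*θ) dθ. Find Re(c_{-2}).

0

Since v is real-valued, Re(c_{-2}) = (1/(2*pi)) ∫_{-pi}^{pi} v(θ) cos(-2*θ) dθ = a_{2}/2.
Split the integral at the breakpoints.
Directly, an antiderivative of (6) cos(-2*θ) is 3*sin(2*θ); evaluating from -pi to 0: ∫_{-pi}^{0} (6) cos(-2*θ) dθ = (0) - (0) = 0.
Directly, an antiderivative of (-3) cos(-2*θ) is -3*sin(2*θ)/2; evaluating from 0 to pi: ∫_{0}^{pi} (-3) cos(-2*θ) dθ = (0) - (0) = 0.
So ∫_{-pi}^{pi} v(θ) cos(-2*θ) dθ = 0.
Hence Re(c_{-2}) = (1/(2*pi))·(0) = 0.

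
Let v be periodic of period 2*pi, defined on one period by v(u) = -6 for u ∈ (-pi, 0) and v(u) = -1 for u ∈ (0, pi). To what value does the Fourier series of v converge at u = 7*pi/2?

u = 7*pi/2 differs from u = -pi/2 by 2 full period(s), and the series is 2*pi-periodic.
v is continuous at u = -pi/2 with value -6, so the series converges to -6 there.

-6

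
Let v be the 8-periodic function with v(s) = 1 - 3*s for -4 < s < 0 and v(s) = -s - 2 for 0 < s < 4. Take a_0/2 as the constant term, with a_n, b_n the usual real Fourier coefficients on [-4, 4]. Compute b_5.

-22/(5*pi)

b_5 = 1/4 ∫_{-4}^{4} v(s) sin(5*pi*s/4) ds.
Split the integral at the breakpoints.
Integrating by parts (boundary term plus one more integral), an antiderivative of (1 - 3*s) sin(5*pi*s/4) is 12*s*cos(5*pi*s/4)/(5*pi) - 48*sin(5*pi*s/4)/(25*pi**2) - 4*cos(5*pi*s/4)/(5*pi); evaluating from -4 to 0: ∫_{-4}^{0} (1 - 3*s) sin(5*pi*s/4) ds = (-4/(5*pi)) - (52/(5*pi)) = -56/(5*pi).
Integrating by parts (boundary term plus one more integral), an antiderivative of (-s - 2) sin(5*pi*s/4) is 4*s*cos(5*pi*s/4)/(5*pi) - 16*sin(5*pi*s/4)/(25*pi**2) + 8*cos(5*pi*s/4)/(5*pi); evaluating from 0 to 4: ∫_{0}^{4} (-s - 2) sin(5*pi*s/4) ds = (-24/(5*pi)) - (8/(5*pi)) = -32/(5*pi).
Summing the pieces and multiplying by (1/4) gives b_5 = -22/(5*pi).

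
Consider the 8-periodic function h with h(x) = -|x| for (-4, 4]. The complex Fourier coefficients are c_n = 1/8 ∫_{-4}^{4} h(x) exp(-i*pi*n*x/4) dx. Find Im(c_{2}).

Since h is real-valued, Im(c_{2}) = -1/8 ∫_{-4}^{4} h(x) sin(pi*x/2) dx = -b_{2}/2.
(h is even, so the integrand is odd over a symmetric interval and the integral vanishes.)

0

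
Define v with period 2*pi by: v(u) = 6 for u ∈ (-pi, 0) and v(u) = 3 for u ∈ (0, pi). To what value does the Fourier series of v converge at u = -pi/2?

v is continuous at u = -pi/2 with value 6, so the series converges to 6 there.

6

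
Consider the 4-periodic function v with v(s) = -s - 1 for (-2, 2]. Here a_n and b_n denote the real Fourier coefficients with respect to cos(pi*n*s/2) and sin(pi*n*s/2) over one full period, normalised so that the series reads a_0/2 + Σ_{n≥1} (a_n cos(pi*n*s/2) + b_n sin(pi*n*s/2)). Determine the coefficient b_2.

2/pi

b_2 = 1/2 ∫_{-2}^{2} v(s) sin(pi*s) ds.
Integrating by parts (boundary term plus one more integral), an antiderivative of (-s - 1) sin(pi*s) is s*cos(pi*s)/pi - sin(pi*s)/pi**2 + cos(pi*s)/pi; evaluating from -2 to 2: ∫_{-2}^{2} (-s - 1) sin(pi*s) ds = (3/pi) - (-1/pi) = 4/pi.
Hence b_2 = (1/2)·(4/pi) = 2/pi.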